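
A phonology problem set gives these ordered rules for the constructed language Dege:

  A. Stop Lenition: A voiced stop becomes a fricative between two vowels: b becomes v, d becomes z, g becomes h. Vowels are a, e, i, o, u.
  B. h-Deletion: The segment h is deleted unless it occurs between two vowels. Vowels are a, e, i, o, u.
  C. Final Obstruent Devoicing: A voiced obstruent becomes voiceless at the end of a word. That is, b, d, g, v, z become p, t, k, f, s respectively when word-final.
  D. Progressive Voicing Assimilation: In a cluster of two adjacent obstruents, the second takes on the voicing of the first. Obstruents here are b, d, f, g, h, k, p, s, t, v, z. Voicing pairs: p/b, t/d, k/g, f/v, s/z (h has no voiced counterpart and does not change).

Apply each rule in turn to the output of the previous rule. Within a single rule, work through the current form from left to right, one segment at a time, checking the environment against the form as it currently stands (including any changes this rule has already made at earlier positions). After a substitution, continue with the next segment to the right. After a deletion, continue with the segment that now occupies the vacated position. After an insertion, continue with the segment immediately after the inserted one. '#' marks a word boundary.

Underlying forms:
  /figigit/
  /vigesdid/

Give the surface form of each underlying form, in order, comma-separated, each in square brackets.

[fihihit], [vihestit]

/figigit/:
  A Stop Lenition: [figigit] → [fihihit]
  B h-Deletion: no change — [fihihit]
  C Final Obstruent Devoicing: no change — [fihihit]
  D Progressive Voicing Assimilation: no change — [fihihit]
/vigesdid/:
  A Stop Lenition: [vigesdid] → [vihesdid]
  B h-Deletion: no change — [vihesdid]
  C Final Obstruent Devoicing: [vihesdid] → [vihesdit]
  D Progressive Voicing Assimilation: [vihesdit] → [vihestit]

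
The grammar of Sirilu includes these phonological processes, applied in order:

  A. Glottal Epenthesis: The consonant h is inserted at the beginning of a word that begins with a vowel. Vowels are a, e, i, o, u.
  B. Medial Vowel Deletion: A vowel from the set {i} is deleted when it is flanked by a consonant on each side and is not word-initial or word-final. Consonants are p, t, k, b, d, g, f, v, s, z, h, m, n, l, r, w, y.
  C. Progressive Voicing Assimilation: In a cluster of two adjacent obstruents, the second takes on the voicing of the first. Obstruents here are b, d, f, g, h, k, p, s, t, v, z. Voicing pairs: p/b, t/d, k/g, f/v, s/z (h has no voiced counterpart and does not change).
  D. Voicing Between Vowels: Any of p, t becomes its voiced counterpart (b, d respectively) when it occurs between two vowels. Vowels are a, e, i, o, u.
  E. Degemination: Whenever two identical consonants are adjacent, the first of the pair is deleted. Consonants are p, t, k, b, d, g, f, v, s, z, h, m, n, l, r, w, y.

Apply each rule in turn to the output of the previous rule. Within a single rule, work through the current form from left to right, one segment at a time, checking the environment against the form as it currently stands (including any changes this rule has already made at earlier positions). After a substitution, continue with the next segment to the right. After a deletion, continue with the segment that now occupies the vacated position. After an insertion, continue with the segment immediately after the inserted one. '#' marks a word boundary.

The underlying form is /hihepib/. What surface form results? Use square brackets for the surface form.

A Glottal Epenthesis: no change — [hihepib]
B Medial Vowel Deletion: [hihepib] → [hhepb]
C Progressive Voicing Assimilation: [hhepb] → [hhepp]
D Voicing Between Vowels: no change — [hhepp]
E Degemination: [hhepp] → [hep]

[hep]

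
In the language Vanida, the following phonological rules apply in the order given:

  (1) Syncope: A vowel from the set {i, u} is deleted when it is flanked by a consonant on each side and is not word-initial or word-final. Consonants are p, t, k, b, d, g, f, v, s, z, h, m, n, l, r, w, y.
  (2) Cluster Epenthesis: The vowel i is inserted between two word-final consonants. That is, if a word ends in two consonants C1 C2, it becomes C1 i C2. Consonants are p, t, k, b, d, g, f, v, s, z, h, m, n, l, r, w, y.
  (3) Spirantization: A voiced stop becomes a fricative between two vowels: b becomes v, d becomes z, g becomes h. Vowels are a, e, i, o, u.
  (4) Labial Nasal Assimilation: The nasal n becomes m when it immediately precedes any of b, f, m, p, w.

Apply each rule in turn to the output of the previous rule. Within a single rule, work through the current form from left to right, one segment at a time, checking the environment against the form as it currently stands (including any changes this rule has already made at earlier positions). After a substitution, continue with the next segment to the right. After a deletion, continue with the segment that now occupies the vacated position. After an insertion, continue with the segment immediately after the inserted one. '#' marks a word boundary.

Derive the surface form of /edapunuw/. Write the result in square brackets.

(1) Syncope: [edapunuw] → [edapnw]
(2) Cluster Epenthesis: [edapnw] → [edapniw]
(3) Spirantization: [edapniw] → [ezapniw]
(4) Labial Nasal Assimilation: no change — [ezapniw]

[ezapniw]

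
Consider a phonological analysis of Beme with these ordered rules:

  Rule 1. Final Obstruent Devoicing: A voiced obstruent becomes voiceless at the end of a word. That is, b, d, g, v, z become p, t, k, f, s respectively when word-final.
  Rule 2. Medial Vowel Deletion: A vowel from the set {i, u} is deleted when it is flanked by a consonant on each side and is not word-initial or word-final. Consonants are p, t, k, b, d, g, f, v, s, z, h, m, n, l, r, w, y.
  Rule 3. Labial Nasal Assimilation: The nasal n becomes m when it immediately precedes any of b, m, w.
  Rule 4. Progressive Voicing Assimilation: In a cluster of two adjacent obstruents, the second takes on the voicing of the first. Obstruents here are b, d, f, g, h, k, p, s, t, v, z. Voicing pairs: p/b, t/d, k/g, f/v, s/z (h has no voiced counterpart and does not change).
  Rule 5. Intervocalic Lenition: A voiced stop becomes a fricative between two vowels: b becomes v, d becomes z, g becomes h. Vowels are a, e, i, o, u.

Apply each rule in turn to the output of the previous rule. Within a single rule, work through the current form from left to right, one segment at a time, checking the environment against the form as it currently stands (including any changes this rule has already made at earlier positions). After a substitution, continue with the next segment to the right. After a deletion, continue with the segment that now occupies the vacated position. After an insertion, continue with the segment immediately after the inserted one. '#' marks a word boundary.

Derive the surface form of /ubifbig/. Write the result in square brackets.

[ubvbg]

Rule 1 Final Obstruent Devoicing: [ubifbig] → [ubifbik]
Rule 2 Medial Vowel Deletion: [ubifbik] → [ubfbk]
Rule 3 Labial Nasal Assimilation: no change — [ubfbk]
Rule 4 Progressive Voicing Assimilation: [ubfbk] → [ubvbg]
Rule 5 Intervocalic Lenition: no change — [ubvbg]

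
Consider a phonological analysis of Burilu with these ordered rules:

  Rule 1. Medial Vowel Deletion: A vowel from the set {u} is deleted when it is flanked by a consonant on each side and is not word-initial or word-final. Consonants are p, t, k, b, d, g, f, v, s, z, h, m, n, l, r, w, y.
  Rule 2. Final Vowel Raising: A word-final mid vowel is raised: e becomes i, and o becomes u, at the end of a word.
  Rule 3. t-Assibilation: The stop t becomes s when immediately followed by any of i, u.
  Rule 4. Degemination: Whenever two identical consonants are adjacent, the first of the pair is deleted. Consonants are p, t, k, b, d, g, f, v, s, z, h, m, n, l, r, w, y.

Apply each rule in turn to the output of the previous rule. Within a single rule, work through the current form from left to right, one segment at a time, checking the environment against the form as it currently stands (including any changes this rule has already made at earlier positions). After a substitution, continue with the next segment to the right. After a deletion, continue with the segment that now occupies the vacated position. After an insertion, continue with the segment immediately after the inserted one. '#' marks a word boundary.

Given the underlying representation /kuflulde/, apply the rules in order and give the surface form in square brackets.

Rule 1 Medial Vowel Deletion: [kuflulde] → [kfllde]
Rule 2 Final Vowel Raising: [kfllde] → [kflldi]
Rule 3 t-Assibilation: no change — [kflldi]
Rule 4 Degemination: [kflldi] → [kfldi]

[kfldi]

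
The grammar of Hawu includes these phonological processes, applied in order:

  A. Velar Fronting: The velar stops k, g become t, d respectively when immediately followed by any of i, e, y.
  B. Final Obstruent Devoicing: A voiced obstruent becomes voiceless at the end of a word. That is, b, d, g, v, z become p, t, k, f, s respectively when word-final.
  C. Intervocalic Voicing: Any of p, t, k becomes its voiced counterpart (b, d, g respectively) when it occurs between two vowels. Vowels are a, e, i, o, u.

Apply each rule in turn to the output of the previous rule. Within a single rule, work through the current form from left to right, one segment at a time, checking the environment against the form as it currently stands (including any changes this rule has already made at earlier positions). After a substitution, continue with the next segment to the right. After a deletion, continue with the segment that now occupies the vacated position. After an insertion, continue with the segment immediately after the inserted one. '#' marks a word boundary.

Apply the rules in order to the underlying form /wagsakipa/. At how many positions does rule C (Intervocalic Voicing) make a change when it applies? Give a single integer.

A Velar Fronting: [wagsakipa] → [wagsatipa]
B Final Obstruent Devoicing: no change — [wagsatipa]
C Intervocalic Voicing: [wagsatipa] → [wagsadiba]
Rule C changed 2 position(s).

2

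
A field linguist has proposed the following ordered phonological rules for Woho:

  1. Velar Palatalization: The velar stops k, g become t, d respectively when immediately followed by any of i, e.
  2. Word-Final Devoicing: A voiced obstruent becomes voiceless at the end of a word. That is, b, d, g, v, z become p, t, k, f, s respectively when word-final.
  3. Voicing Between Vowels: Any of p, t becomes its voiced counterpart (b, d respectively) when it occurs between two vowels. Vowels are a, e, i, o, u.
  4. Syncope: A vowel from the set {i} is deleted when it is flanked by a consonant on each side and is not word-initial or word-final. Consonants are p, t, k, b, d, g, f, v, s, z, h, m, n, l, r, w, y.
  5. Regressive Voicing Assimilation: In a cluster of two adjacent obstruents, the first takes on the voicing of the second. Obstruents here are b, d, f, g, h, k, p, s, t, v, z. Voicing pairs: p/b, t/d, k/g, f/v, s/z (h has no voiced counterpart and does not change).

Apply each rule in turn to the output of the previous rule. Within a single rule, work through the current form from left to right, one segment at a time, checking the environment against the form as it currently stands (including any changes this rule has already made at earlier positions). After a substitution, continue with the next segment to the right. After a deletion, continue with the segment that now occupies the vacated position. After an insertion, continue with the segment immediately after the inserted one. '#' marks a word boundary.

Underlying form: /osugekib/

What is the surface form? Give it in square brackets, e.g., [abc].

1 Velar Palatalization: [osugekib] → [osudetib]
2 Word-Final Devoicing: [osudetib] → [osudetip]
3 Voicing Between Vowels: [osudetip] → [osudedip]
4 Syncope: [osudedip] → [osudedp]
5 Regressive Voicing Assimilation: [osudedp] → [osudetp]

[osudetp]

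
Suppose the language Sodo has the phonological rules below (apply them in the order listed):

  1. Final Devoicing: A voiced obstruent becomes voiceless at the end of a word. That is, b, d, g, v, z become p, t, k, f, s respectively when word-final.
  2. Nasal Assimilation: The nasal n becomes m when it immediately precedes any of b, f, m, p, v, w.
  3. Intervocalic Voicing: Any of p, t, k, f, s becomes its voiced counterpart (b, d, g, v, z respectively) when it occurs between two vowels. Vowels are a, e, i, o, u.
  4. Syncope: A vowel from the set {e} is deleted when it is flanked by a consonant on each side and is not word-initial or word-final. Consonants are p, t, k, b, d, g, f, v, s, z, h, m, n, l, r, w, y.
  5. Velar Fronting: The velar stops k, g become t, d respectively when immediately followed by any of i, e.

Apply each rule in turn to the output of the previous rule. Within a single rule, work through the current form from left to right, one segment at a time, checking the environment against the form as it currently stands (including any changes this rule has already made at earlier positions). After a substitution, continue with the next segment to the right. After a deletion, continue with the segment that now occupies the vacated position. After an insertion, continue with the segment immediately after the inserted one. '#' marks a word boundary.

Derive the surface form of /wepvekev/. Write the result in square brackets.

1 Final Devoicing: [wepvekev] → [wepvekef]
2 Nasal Assimilation: no change — [wepvekef]
3 Intervocalic Voicing: [wepvekef] → [wepvegef]
4 Syncope: [wepvegef] → [wpvgf]
5 Velar Fronting: no change — [wpvgf]

[wpvgf]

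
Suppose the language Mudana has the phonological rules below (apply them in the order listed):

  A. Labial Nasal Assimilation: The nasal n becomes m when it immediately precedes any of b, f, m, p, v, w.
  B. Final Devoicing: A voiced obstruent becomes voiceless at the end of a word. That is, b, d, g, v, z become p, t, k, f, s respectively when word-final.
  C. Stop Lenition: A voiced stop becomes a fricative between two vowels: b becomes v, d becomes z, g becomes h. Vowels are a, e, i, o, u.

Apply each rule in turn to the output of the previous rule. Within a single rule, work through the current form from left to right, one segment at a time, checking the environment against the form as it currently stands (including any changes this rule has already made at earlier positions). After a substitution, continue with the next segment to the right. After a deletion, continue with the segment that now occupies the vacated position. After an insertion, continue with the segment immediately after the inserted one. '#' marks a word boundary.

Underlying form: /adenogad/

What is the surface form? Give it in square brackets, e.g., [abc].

A Labial Nasal Assimilation: no change — [adenogad]
B Final Devoicing: [adenogad] → [adenogat]
C Stop Lenition: [adenogat] → [azenohat]

[azenohat]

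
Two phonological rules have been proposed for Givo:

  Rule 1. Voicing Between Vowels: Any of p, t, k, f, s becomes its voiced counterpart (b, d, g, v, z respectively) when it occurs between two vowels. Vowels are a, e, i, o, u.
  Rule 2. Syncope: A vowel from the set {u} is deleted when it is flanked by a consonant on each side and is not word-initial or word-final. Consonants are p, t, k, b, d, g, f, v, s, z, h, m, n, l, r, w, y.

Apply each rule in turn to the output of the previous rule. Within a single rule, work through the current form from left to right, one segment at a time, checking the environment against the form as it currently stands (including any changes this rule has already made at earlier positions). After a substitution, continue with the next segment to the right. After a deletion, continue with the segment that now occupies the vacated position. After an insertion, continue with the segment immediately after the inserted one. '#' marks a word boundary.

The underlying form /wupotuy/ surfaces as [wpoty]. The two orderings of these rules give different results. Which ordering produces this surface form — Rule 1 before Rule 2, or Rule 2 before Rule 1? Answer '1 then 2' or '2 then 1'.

Order 1 then 2:
  1 Voicing Between Vowels: [wupotuy] → [wuboduy]
  2 Syncope: [wuboduy] → [wbody]
  result: [wbody]
Order 2 then 1:
  2 Syncope: [wupotuy] → [wpoty]
  1 Voicing Between Vowels: no change — [wpoty]
  result: [wpoty]

2 then 1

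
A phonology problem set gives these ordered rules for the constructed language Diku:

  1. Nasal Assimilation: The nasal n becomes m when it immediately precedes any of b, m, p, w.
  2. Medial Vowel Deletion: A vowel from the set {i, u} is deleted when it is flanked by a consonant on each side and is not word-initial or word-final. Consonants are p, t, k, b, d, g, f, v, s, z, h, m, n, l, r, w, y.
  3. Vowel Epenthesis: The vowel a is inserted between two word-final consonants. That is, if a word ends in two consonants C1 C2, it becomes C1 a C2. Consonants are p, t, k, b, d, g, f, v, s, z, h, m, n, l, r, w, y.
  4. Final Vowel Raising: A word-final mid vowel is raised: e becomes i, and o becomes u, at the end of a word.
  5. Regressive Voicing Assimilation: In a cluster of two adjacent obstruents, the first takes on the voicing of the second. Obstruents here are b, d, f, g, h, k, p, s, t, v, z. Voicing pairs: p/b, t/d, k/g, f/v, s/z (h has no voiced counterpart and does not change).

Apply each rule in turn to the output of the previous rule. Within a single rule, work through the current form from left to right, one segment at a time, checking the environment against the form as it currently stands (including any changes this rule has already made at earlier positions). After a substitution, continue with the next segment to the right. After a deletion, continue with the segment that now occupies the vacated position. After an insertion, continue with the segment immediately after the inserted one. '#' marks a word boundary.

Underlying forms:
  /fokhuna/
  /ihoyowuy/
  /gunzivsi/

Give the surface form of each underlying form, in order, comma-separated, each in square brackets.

/fokhuna/:
  1 Nasal Assimilation: no change — [fokhuna]
  2 Medial Vowel Deletion: [fokhuna] → [fokhna]
  3 Vowel Epenthesis: no change — [fokhna]
  4 Final Vowel Raising: no change — [fokhna]
  5 Regressive Voicing Assimilation: no change — [fokhna]
/ihoyowuy/:
  1 Nasal Assimilation: no change — [ihoyowuy]
  2 Medial Vowel Deletion: [ihoyowuy] → [ihoyowy]
  3 Vowel Epenthesis: [ihoyowy] → [ihoyoway]
  4 Final Vowel Raising: no change — [ihoyoway]
  5 Regressive Voicing Assimilation: no change — [ihoyoway]
/gunzivsi/:
  1 Nasal Assimilation: no change — [gunzivsi]
  2 Medial Vowel Deletion: [gunzivsi] → [gnzvsi]
  3 Vowel Epenthesis: no change — [gnzvsi]
  4 Final Vowel Raising: no change — [gnzvsi]
  5 Regressive Voicing Assimilation: [gnzvsi] → [gnzfsi]

[fokhna], [ihoyoway], [gnzfsi]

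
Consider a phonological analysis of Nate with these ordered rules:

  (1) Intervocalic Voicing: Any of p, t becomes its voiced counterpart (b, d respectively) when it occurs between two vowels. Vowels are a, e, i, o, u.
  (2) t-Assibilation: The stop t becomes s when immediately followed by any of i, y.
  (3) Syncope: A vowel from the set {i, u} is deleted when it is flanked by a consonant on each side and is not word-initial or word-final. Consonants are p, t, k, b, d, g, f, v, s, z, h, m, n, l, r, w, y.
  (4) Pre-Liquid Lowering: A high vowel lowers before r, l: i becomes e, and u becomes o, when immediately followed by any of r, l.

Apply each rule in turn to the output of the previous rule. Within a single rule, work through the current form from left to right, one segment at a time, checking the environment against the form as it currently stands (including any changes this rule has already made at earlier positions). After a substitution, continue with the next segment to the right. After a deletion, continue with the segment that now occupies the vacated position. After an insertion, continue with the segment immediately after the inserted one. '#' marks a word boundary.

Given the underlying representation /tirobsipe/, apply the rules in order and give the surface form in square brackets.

(1) Intervocalic Voicing: [tirobsipe] → [tirobsibe]
(2) t-Assibilation: [tirobsibe] → [sirobsibe]
(3) Syncope: [sirobsibe] → [srobsbe]
(4) Pre-Liquid Lowering: no change — [srobsbe]

[srobsbe]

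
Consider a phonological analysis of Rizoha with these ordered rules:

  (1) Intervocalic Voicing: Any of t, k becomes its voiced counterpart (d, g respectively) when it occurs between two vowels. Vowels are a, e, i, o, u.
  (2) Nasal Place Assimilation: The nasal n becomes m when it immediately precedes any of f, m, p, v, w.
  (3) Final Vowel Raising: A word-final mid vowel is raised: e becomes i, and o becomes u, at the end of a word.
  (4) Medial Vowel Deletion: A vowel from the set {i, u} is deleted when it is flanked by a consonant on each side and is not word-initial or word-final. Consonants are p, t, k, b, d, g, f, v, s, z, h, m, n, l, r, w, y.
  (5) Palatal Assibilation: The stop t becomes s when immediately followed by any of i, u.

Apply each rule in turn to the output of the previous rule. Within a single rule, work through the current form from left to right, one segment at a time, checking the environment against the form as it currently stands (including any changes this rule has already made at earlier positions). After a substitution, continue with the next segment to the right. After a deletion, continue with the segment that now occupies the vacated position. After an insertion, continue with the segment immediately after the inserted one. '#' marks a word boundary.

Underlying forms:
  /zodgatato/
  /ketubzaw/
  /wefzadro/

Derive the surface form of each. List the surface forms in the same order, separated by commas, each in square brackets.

/zodgatato/:
  (1) Intervocalic Voicing: [zodgatato] → [zodgadado]
  (2) Nasal Place Assimilation: no change — [zodgadado]
  (3) Final Vowel Raising: [zodgadado] → [zodgadadu]
  (4) Medial Vowel Deletion: no change — [zodgadadu]
  (5) Palatal Assibilation: no change — [zodgadadu]
/ketubzaw/:
  (1) Intervocalic Voicing: [ketubzaw] → [kedubzaw]
  (2) Nasal Place Assimilation: no change — [kedubzaw]
  (3) Final Vowel Raising: no change — [kedubzaw]
  (4) Medial Vowel Deletion: [kedubzaw] → [kedbzaw]
  (5) Palatal Assibilation: no change — [kedbzaw]
/wefzadro/:
  (1) Intervocalic Voicing: no change — [wefzadro]
  (2) Nasal Place Assimilation: no change — [wefzadro]
  (3) Final Vowel Raising: [wefzadro] → [wefzadru]
  (4) Medial Vowel Deletion: no change — [wefzadru]
  (5) Palatal Assibilation: no change — [wefzadru]

[zodgadadu], [kedbzaw], [wefzadru]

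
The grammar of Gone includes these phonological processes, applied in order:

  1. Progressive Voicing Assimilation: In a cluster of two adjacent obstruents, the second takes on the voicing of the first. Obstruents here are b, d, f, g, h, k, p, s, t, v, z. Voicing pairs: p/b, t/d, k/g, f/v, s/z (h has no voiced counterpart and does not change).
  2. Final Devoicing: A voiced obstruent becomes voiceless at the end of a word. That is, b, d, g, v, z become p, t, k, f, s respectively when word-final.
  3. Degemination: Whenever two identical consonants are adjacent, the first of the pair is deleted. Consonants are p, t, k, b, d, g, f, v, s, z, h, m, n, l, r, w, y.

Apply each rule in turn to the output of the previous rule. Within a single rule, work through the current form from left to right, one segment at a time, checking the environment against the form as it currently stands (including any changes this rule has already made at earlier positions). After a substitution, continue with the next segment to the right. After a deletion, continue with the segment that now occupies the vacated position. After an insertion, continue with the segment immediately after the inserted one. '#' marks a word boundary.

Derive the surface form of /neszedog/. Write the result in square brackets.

1 Progressive Voicing Assimilation: [neszedog] → [nessedog]
2 Final Devoicing: [nessedog] → [nessedok]
3 Degemination: [nessedok] → [nesedok]

[nesedok]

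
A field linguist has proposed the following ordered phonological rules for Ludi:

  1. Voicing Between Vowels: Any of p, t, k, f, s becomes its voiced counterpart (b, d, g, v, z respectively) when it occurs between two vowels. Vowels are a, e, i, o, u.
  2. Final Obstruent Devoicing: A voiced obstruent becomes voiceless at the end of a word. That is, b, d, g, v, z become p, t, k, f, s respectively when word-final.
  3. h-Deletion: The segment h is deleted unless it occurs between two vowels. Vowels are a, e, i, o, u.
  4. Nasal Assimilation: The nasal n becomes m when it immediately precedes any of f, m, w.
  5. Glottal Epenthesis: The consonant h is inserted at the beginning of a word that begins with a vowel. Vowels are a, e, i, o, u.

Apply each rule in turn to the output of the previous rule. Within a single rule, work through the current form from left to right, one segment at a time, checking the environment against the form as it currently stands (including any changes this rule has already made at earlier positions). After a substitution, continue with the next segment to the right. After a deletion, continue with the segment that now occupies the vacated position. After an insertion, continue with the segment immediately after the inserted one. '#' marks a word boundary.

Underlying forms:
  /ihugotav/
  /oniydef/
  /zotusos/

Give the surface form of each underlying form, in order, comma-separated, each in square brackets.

/ihugotav/:
  1 Voicing Between Vowels: [ihugotav] → [ihugodav]
  2 Final Obstruent Devoicing: [ihugodav] → [ihugodaf]
  3 h-Deletion: no change — [ihugodaf]
  4 Nasal Assimilation: no change — [ihugodaf]
  5 Glottal Epenthesis: [ihugodaf] → [hihugodaf]
/oniydef/:
  1 Voicing Between Vowels: no change — [oniydef]
  2 Final Obstruent Devoicing: no change — [oniydef]
  3 h-Deletion: no change — [oniydef]
  4 Nasal Assimilation: no change — [oniydef]
  5 Glottal Epenthesis: [oniydef] → [honiydef]
/zotusos/:
  1 Voicing Between Vowels: [zotusos] → [zoduzos]
  2 Final Obstruent Devoicing: no change — [zoduzos]
  3 h-Deletion: no change — [zoduzos]
  4 Nasal Assimilation: no change — [zoduzos]
  5 Glottal Epenthesis: no change — [zoduzos]

[hihugodaf], [honiydef], [zoduzos]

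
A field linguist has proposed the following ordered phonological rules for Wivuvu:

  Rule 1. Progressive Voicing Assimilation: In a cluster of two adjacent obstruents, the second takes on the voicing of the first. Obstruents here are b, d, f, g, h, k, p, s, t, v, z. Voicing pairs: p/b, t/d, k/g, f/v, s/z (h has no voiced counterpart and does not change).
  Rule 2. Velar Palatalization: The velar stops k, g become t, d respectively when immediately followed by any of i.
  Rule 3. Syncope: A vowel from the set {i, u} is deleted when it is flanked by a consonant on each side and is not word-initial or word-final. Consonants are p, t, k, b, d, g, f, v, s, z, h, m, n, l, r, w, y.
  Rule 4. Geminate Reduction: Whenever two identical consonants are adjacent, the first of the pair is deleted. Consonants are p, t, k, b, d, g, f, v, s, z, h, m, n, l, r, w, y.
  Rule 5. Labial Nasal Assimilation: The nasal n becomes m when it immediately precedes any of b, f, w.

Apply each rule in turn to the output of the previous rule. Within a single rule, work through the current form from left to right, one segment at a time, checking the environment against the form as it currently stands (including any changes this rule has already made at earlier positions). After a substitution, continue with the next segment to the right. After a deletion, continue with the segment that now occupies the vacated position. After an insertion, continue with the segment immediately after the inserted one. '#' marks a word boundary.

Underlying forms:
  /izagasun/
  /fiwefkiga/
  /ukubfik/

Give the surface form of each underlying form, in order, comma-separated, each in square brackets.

[izagasn], [fweftga], [ukbvk]

/izagasun/:
  Rule 1 Progressive Voicing Assimilation: no change — [izagasun]
  Rule 2 Velar Palatalization: no change — [izagasun]
  Rule 3 Syncope: [izagasun] → [izagasn]
  Rule 4 Geminate Reduction: no change — [izagasn]
  Rule 5 Labial Nasal Assimilation: no change — [izagasn]
/fiwefkiga/:
  Rule 1 Progressive Voicing Assimilation: no change — [fiwefkiga]
  Rule 2 Velar Palatalization: [fiwefkiga] → [fiweftiga]
  Rule 3 Syncope: [fiweftiga] → [fweftga]
  Rule 4 Geminate Reduction: no change — [fweftga]
  Rule 5 Labial Nasal Assimilation: no change — [fweftga]
/ukubfik/:
  Rule 1 Progressive Voicing Assimilation: [ukubfik] → [ukubvik]
  Rule 2 Velar Palatalization: no change — [ukubvik]
  Rule 3 Syncope: [ukubvik] → [ukbvk]
  Rule 4 Geminate Reduction: no change — [ukbvk]
  Rule 5 Labial Nasal Assimilation: no change — [ukbvk]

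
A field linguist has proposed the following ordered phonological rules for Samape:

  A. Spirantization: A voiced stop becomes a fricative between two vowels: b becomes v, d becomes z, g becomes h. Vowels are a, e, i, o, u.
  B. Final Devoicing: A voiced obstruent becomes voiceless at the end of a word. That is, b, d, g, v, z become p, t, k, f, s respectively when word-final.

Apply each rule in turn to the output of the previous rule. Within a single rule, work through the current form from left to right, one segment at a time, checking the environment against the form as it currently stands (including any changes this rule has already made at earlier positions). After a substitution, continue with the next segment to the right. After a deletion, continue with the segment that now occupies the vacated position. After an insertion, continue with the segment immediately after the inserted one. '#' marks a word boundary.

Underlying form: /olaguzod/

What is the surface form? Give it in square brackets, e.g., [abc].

[olahuzot]

A Spirantization: [olaguzod] → [olahuzod]
B Final Devoicing: [olahuzod] → [olahuzot]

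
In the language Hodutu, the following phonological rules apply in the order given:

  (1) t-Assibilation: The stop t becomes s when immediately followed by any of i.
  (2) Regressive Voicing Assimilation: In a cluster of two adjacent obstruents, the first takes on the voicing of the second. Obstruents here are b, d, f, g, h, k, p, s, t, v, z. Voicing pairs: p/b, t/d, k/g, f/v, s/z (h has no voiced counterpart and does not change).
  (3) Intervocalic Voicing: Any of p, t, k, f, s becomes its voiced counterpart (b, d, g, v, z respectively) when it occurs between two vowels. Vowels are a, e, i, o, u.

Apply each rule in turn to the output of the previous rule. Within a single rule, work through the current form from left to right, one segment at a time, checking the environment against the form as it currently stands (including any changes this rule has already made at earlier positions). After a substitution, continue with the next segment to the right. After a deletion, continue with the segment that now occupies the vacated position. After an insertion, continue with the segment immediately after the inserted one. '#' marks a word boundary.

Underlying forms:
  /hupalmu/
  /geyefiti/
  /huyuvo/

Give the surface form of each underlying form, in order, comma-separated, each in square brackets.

/hupalmu/:
  (1) t-Assibilation: no change — [hupalmu]
  (2) Regressive Voicing Assimilation: no change — [hupalmu]
  (3) Intervocalic Voicing: [hupalmu] → [hubalmu]
/geyefiti/:
  (1) t-Assibilation: [geyefiti] → [geyefisi]
  (2) Regressive Voicing Assimilation: no change — [geyefisi]
  (3) Intervocalic Voicing: [geyefisi] → [geyevizi]
/huyuvo/:
  (1) t-Assibilation: no change — [huyuvo]
  (2) Regressive Voicing Assimilation: no change — [huyuvo]
  (3) Intervocalic Voicing: no change — [huyuvo]

[hubalmu], [geyevizi], [huyuvo]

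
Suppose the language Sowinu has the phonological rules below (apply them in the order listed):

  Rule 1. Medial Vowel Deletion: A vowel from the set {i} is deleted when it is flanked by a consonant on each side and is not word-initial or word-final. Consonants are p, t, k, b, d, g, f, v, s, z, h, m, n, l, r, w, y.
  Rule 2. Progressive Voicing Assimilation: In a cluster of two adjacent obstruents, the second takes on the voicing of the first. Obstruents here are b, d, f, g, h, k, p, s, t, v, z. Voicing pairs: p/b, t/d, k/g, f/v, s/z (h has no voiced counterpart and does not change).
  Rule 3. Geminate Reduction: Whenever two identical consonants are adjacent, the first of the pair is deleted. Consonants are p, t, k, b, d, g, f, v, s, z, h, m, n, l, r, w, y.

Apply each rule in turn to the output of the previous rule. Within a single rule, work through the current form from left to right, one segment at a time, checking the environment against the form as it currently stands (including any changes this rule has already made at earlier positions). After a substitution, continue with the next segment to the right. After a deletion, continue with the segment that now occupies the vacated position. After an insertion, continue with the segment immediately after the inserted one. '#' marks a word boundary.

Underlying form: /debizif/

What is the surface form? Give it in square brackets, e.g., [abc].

Rule 1 Medial Vowel Deletion: [debizif] → [debzf]
Rule 2 Progressive Voicing Assimilation: [debzf] → [debzv]
Rule 3 Geminate Reduction: no change — [debzv]

[debzv]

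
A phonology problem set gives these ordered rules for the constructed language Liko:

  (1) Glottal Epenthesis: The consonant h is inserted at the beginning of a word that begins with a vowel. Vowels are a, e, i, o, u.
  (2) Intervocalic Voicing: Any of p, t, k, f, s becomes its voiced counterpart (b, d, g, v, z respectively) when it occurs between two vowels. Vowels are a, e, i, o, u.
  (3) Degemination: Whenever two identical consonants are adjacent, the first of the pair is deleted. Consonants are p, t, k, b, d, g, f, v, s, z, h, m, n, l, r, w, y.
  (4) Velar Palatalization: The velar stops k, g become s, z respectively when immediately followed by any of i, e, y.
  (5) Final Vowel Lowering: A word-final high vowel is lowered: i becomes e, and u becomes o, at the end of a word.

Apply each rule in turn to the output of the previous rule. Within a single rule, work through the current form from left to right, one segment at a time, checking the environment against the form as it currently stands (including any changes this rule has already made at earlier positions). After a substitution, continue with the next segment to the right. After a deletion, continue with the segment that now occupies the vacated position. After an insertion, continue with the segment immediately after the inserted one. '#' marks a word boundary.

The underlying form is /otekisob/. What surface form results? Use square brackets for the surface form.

[hodezizob]

(1) Glottal Epenthesis: [otekisob] → [hotekisob]
(2) Intervocalic Voicing: [hotekisob] → [hodegizob]
(3) Degemination: no change — [hodegizob]
(4) Velar Palatalization: [hodegizob] → [hodezizob]
(5) Final Vowel Lowering: no change — [hodezizob]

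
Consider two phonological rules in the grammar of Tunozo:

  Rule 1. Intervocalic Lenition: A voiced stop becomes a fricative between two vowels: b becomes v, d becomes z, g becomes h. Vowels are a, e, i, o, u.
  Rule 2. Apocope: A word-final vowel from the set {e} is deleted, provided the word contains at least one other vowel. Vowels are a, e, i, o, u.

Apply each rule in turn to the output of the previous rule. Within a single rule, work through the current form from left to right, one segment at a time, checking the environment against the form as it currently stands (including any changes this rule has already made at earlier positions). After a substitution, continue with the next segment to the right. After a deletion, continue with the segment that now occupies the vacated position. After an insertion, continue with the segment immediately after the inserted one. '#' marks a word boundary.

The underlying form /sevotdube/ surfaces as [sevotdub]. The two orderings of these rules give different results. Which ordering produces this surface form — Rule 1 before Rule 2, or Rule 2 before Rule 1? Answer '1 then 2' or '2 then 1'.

Order 1 then 2:
  1 Intervocalic Lenition: [sevotdube] → [sevotduve]
  2 Apocope: [sevotduve] → [sevotduv]
  result: [sevotduv]
Order 2 then 1:
  2 Apocope: [sevotdube] → [sevotdub]
  1 Intervocalic Lenition: no change — [sevotdub]
  result: [sevotdub]

2 then 1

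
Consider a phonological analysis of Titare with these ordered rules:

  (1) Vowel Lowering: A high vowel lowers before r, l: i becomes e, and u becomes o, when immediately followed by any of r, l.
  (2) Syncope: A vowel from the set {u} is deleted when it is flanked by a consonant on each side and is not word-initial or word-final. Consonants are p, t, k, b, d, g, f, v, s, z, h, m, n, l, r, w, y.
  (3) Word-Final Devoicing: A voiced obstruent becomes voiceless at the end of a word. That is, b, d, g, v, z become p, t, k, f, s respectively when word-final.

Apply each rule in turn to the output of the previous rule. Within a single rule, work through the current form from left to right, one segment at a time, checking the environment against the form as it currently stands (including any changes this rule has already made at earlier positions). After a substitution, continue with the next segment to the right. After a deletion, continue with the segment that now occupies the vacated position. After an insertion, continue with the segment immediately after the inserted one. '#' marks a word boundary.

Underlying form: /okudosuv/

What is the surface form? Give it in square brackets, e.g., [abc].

(1) Vowel Lowering: no change — [okudosuv]
(2) Syncope: [okudosuv] → [okdosv]
(3) Word-Final Devoicing: [okdosv] → [okdosf]

[okdosf]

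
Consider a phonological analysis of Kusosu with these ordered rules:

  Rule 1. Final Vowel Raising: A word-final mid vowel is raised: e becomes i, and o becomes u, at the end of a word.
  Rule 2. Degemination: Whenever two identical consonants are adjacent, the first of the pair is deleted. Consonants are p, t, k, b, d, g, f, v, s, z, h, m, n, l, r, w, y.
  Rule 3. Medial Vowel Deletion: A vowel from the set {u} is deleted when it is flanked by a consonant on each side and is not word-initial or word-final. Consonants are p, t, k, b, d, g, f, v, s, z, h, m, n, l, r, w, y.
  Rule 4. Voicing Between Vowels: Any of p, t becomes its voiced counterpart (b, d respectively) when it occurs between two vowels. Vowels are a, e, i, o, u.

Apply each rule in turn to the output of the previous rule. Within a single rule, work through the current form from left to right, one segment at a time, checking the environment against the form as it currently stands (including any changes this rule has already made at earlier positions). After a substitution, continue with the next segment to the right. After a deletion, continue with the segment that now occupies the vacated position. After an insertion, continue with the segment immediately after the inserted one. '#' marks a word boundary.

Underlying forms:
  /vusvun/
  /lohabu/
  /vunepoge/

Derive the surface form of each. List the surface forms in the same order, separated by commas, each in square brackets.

[vsvn], [lohabu], [vnebogi]

/vusvun/:
  Rule 1 Final Vowel Raising: no change — [vusvun]
  Rule 2 Degemination: no change — [vusvun]
  Rule 3 Medial Vowel Deletion: [vusvun] → [vsvn]
  Rule 4 Voicing Between Vowels: no change — [vsvn]
/lohabu/:
  Rule 1 Final Vowel Raising: no change — [lohabu]
  Rule 2 Degemination: no change — [lohabu]
  Rule 3 Medial Vowel Deletion: no change — [lohabu]
  Rule 4 Voicing Between Vowels: no change — [lohabu]
/vunepoge/:
  Rule 1 Final Vowel Raising: [vunepoge] → [vunepogi]
  Rule 2 Degemination: no change — [vunepogi]
  Rule 3 Medial Vowel Deletion: [vunepogi] → [vnepogi]
  Rule 4 Voicing Between Vowels: [vnepogi] → [vnebogi]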